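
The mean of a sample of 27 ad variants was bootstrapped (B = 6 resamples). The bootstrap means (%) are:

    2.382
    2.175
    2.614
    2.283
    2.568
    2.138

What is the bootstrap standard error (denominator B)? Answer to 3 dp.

SE* = 0.182

Bootstrap SE is the standard deviation of the 6 replicate means.
Mean of replicates: (2.382 + 2.175 + 2.614 + 2.283 + 2.568 + 2.138) / 6 = 14.1600 / 6 = 2.3600
Sum of squared deviations: (+0.0220)² + (−0.1850)² + (+0.2540)² + (−0.0770)² + (+0.2080)² + (−0.2220)² = 0.1977
Variance = 0.1977 / 6 = 0.0330
SE* = √0.0330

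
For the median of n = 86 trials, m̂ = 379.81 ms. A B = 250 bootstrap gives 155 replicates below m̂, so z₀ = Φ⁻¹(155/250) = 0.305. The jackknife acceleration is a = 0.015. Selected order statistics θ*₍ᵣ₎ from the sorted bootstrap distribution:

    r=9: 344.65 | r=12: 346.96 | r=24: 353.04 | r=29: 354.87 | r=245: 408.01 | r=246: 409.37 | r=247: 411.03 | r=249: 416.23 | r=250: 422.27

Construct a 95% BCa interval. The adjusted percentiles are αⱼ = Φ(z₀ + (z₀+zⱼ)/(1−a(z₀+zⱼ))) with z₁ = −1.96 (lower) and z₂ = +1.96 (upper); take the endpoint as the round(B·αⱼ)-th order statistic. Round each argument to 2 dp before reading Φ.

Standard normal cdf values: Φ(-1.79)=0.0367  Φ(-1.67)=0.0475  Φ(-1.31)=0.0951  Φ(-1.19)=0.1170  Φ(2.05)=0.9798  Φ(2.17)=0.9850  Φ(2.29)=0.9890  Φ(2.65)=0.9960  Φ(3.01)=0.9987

(353.04, 416.23)

Lower: z₀ + z₁ = 0.305 + (-1.960) = -1.655; 1 − a(z₀+z₁) = 1 − (0.015)(-1.655) = 1.0248; argument = 0.305 + (-1.655)/1.0248 = -1.3099 → -1.31.
α₁ = Φ(-1.31) = 0.0951; rank = round(250 × 0.0951) = 24; θ*₍24₎ = 353.04.
Upper: z₀ + z₂ = 2.265; 1 − a(z₀+z₂) = 0.9660; argument = 2.6497 → 2.65; α₂ = 0.9960; rank = 249; θ*₍249₎ = 416.23.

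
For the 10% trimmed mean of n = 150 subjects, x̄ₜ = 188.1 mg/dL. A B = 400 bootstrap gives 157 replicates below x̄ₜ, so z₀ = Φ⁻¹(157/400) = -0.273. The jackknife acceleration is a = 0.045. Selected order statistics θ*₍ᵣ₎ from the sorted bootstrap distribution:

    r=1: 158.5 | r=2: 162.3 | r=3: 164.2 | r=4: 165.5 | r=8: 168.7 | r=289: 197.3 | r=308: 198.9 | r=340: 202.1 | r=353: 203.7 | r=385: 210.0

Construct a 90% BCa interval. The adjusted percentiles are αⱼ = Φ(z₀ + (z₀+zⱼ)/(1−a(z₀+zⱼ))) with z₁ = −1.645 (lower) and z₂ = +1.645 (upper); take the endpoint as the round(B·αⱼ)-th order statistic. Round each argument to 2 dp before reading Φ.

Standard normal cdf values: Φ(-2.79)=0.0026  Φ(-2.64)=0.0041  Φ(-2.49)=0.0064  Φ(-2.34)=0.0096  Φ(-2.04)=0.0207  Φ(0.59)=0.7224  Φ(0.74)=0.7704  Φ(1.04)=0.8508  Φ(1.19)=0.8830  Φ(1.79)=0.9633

(168.7, 203.7)

Lower: z₀ + z₁ = -0.273 + (-1.645) = -1.918; 1 − a(z₀+z₁) = 1 − (0.045)(-1.918) = 1.0863; argument = -0.273 + (-1.918)/1.0863 = -2.0386 → -2.04.
α₁ = Φ(-2.04) = 0.0207; rank = round(400 × 0.0207) = 8; θ*₍8₎ = 168.7.
Upper: z₀ + z₂ = 1.372; 1 − a(z₀+z₂) = 0.9383; argument = 1.1893 → 1.19; α₂ = 0.8830; rank = 353; θ*₍353₎ = 203.7.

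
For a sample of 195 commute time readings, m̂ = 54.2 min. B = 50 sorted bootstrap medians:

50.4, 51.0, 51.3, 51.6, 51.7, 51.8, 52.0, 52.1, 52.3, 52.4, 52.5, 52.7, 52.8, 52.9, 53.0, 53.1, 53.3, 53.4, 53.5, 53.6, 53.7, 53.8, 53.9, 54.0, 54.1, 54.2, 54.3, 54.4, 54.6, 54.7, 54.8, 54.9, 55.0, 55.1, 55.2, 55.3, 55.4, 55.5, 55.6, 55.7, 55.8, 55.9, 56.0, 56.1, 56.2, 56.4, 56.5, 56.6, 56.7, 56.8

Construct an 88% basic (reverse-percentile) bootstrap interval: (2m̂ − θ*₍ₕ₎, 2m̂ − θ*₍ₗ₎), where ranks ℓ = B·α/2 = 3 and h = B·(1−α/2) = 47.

Percentile endpoints at ranks 3 and 47: θ*₍3₎ = 51.3, θ*₍47₎ = 56.5.
Basic interval reflects these around m̂:
  lower = 2 × 54.2 − 56.5 = 51.9
  upper = 2 × 54.2 − 51.3 = 57.1

(51.9, 57.1)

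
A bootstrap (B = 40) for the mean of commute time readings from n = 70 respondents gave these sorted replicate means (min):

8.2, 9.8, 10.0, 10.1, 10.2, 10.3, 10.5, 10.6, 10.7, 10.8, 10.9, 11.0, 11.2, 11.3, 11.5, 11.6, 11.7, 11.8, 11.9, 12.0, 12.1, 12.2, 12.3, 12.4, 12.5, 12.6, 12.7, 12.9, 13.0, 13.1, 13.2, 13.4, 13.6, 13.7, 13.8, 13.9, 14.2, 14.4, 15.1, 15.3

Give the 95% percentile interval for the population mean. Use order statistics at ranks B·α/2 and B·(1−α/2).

(8.2, 15.1)

α = 0.05; lower rank = 40 × 0.025 = 1; upper rank = 40 × 0.975 = 39.
The 1st smallest replicate is 8.2; the 39th is 15.1.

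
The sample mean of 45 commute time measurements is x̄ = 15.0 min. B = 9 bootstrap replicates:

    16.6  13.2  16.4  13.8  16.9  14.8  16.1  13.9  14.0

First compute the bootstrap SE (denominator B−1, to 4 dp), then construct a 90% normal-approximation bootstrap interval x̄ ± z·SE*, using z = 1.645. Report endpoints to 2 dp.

Mean of replicates = 15.0778; sum of squared deviations = 16.2156; SE* = √(16.2156/8) = 1.4237
Margin = 1.645 × 1.4237 = 2.342
Interval: 15.0 ± 2.342

(12.66, 17.34)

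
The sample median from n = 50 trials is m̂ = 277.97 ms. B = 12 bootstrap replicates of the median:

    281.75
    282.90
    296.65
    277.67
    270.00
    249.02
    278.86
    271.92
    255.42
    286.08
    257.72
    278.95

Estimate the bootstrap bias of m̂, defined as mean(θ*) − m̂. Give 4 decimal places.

bias = −4.0583

mean(θ*) = (281.75 + 282.90 + 296.65 + 277.67 + 270.00 + 249.02 + 278.86 + 271.92 + 255.42 + 286.08 + 257.72 + 278.95) / 12 = 273.91167
bias = 273.91167 − 277.97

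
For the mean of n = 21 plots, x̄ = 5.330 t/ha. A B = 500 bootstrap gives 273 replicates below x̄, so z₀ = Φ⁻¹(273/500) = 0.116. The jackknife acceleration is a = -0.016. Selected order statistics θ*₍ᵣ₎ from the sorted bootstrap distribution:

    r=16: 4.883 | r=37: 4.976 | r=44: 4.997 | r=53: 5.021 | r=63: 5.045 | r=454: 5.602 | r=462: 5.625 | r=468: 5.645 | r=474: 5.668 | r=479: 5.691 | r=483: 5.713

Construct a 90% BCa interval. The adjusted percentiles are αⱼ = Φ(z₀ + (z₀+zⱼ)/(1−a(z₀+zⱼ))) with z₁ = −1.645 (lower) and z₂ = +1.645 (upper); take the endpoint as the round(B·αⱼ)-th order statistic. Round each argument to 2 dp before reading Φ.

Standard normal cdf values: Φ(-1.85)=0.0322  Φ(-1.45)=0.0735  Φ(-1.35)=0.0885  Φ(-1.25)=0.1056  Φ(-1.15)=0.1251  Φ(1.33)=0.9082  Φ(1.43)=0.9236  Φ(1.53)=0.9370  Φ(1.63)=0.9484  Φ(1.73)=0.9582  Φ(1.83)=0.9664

(4.976, 5.713)

Lower: z₀ + z₁ = 0.116 + (-1.645) = -1.529; 1 − a(z₀+z₁) = 1 − (-0.016)(-1.529) = 0.9755; argument = 0.116 + (-1.529)/0.9755 = -1.4513 → -1.45.
α₁ = Φ(-1.45) = 0.0735; rank = round(500 × 0.0735) = 37; θ*₍37₎ = 4.976.
Upper: z₀ + z₂ = 1.761; 1 − a(z₀+z₂) = 1.0282; argument = 1.8287 → 1.83; α₂ = 0.9664; rank = 483; θ*₍483₎ = 5.713.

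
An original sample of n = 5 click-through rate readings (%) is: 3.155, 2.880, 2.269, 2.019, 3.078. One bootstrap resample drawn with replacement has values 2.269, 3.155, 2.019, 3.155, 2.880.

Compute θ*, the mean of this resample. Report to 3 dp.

Mean = (2.269 + 3.155 + 2.019 + 3.155 + 2.880) / 5 = 13.4780 / 5 = 2.696

θ* = 2.696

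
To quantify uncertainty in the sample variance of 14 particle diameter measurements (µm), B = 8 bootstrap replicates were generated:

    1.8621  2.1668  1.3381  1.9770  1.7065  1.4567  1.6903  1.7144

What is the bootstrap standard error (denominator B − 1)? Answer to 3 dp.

Bootstrap SE is the standard deviation of the 8 replicate variances.
Mean of replicates: (1.8621 + 2.1668 + 1.3381 + 1.9770 + 1.7065 + 1.4567 + 1.6903 + 1.7144) / 8 = 13.91190 / 8 = 1.73899
Sum of squared deviations: (+0.12311)² + (+0.42781)² + (−0.40089)² + (+0.23801)² + (−0.03249)² + (−0.28229)² + (−0.04869)² + (−0.02459)² = 0.49926
Variance = 0.49926 / 7 = 0.07132
SE* = √0.07132

SE* = 0.267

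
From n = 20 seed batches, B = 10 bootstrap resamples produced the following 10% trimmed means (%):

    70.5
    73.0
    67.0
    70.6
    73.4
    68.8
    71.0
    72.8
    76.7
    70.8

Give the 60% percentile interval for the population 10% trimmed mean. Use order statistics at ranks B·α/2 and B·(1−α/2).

Sorted replicates: 67.0, 68.8, 70.5, 70.6, 70.8, 71.0, 72.8, 73.0, 73.4, 76.7
α = 0.40; lower rank = 10 × 0.200 = 2; upper rank = 10 × 0.800 = 8.
The 2nd smallest replicate is 68.8; the 8th is 73.0.

(68.8, 73.0)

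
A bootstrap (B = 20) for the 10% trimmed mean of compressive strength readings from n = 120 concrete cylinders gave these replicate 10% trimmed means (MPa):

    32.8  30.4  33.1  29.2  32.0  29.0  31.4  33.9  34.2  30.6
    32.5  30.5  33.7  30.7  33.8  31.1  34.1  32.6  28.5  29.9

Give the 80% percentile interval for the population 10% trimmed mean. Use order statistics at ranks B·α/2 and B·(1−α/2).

(29.0, 33.9)

Sorted replicates: 28.5, 29.0, 29.2, 29.9, 30.4, 30.5, 30.6, 30.7, 31.1, 31.4, 32.0, 32.5, 32.6, 32.8, 33.1, 33.7, 33.8, 33.9, 34.1, 34.2
α = 0.20; lower rank = 20 × 0.100 = 2; upper rank = 20 × 0.900 = 18.
The 2nd smallest replicate is 29.0; the 18th is 33.9.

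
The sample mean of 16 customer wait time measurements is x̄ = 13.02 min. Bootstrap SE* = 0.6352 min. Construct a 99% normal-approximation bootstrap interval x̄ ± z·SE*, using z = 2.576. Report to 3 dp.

(11.384, 14.656)

Margin = 2.576 × 0.6352 = 1.6363
Interval: 13.02 ± 1.6363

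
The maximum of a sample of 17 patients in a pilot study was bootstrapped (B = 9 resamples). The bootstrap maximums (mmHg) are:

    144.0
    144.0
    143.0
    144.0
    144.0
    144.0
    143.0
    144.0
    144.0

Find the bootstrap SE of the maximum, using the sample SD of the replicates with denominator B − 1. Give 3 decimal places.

Bootstrap SE is the standard deviation of the 9 replicate maximums.
Mean of replicates: (144.0 + 144.0 + 143.0 + 144.0 + 144.0 + 144.0 + 143.0 + 144.0 + 144.0) / 9 = 1294.0000 / 9 = 143.7778
Sum of squared deviations: (+0.2222)² + (+0.2222)² + (−0.7778)² + (+0.2222)² + (+0.2222)² + (+0.2222)² + (−0.7778)² + (+0.2222)² + (+0.2222)² = 1.5556
Variance = 1.5556 / 8 = 0.1944
SE* = √0.1944

SE* = 0.441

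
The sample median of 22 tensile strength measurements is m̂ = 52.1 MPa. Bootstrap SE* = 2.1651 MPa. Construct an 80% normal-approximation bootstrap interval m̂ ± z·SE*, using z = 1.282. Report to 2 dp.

Margin = 1.282 × 2.1651 = 2.776
Interval: 52.1 ± 2.776

(49.32, 54.88)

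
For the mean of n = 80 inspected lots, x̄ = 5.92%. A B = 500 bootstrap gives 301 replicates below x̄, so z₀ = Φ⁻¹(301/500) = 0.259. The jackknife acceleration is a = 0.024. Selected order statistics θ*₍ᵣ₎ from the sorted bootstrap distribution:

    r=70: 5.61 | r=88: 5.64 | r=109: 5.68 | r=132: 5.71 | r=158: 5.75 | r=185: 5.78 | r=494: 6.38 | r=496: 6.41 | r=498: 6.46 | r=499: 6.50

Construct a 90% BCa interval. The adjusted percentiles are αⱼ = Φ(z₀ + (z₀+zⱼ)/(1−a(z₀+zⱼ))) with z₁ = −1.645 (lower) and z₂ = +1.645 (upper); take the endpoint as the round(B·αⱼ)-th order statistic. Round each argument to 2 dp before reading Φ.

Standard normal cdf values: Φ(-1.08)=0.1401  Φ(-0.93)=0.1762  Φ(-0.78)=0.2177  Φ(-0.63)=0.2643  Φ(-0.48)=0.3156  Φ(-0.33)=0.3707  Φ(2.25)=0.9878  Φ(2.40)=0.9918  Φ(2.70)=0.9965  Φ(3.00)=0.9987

(5.61, 6.38)

Lower: z₀ + z₁ = 0.259 + (-1.645) = -1.386; 1 − a(z₀+z₁) = 1 − (0.024)(-1.386) = 1.0333; argument = 0.259 + (-1.386)/1.0333 = -1.0824 → -1.08.
α₁ = Φ(-1.08) = 0.1401; rank = round(500 × 0.1401) = 70; θ*₍70₎ = 5.61.
Upper: z₀ + z₂ = 1.904; 1 − a(z₀+z₂) = 0.9543; argument = 2.2542 → 2.25; α₂ = 0.9878; rank = 494; θ*₍494₎ = 6.38.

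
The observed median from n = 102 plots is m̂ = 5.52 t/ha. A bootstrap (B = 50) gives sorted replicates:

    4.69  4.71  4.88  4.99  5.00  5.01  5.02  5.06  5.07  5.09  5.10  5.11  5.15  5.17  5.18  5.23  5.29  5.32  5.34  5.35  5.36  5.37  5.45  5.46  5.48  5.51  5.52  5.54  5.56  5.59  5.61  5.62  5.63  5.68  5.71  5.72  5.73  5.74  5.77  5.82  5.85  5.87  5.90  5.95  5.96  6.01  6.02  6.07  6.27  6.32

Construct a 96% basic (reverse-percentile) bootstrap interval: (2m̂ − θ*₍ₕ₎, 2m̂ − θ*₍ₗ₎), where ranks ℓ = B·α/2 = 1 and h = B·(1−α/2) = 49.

(4.77, 6.35)

Percentile endpoints at ranks 1 and 49: θ*₍1₎ = 4.69, θ*₍49₎ = 6.27.
Basic interval reflects these around m̂:
  lower = 2 × 5.52 − 6.27 = 4.77
  upper = 2 × 5.52 − 4.69 = 6.35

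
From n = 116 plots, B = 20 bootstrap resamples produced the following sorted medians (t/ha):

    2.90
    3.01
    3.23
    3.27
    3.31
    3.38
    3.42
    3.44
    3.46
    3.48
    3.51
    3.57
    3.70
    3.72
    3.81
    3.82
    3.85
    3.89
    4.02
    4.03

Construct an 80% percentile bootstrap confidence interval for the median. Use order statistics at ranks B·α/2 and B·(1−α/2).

α = 0.20; lower rank = 20 × 0.100 = 2; upper rank = 20 × 0.900 = 18.
The 2nd smallest replicate is 3.01; the 18th is 3.89.

(3.01, 3.89)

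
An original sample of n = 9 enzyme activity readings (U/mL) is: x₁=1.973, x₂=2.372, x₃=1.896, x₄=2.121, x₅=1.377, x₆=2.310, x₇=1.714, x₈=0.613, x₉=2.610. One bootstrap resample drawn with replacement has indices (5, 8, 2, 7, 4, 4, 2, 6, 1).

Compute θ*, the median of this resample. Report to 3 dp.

θ* = 2.121

Resample values: 1.377, 0.613, 2.372, 1.714, 2.121, 2.121, 2.372, 2.310, 1.973.
Sorted: 0.613, 1.377, 1.714, 1.973, 2.121, 2.121, 2.310, 2.372, 2.372
Median = middle value = 2.121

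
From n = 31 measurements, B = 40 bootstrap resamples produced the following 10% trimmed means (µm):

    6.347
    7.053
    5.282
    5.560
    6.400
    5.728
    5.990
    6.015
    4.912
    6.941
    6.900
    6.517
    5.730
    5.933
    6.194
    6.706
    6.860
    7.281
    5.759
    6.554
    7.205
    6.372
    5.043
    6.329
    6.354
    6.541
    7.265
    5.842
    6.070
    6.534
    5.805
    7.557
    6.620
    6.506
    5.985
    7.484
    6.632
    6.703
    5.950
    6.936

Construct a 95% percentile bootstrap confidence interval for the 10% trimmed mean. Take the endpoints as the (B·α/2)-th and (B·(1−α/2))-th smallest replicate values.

(4.912, 7.484)

Sorted replicates: 4.912, 5.043, 5.282, 5.560, 5.728, 5.730, 5.759, 5.805, 5.842, 5.933, 5.950, 5.985, 5.990, 6.015, 6.070, 6.194, 6.329, 6.347, 6.354, 6.372, 6.400, 6.506, 6.517, 6.534, 6.541, 6.554, 6.620, 6.632, 6.703, 6.706, 6.860, 6.900, 6.936, 6.941, 7.053, 7.205, 7.265, 7.281, 7.484, 7.557
α = 0.05; lower rank = 40 × 0.025 = 1; upper rank = 40 × 0.975 = 39.
The 1st smallest replicate is 4.912; the 39th is 7.484.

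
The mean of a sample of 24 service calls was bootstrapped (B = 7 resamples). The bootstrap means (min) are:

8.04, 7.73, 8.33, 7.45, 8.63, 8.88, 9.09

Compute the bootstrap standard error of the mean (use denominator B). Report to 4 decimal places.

Bootstrap SE is the standard deviation of the 7 replicate means.
Mean of replicates: (8.04 + 7.73 + 8.33 + 7.45 + 8.63 + 8.88 + 9.09) / 7 = 58.15000 / 7 = 8.30714
Sum of squared deviations: (−0.26714)² + (−0.57714)² + (+0.02286)² + (−0.85714)² + (+0.32286)² + (+0.57286)² + (+0.78286)² = 2.18494
Variance = 2.18494 / 7 = 0.31213
SE* = √0.31213

SE* = 0.5587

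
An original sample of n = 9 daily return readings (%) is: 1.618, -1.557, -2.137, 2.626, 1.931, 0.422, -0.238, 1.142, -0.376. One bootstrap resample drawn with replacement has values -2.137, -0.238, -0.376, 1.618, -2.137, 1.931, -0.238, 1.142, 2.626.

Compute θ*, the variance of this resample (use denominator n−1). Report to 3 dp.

θ* = 2.925

Mean = 0.2434; sum of squared deviations = 23.4015
s² = 23.4015 / 8 = 2.9252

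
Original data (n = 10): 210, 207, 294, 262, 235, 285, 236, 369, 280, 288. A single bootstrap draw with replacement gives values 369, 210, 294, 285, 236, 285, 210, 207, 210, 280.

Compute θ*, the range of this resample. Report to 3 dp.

θ* = 162.000

Range = 369 − 207 = 162.000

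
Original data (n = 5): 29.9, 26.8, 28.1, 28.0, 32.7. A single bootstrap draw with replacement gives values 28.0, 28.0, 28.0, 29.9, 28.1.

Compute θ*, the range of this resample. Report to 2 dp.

Range = 29.9 − 28.0 = 1.90

θ* = 1.90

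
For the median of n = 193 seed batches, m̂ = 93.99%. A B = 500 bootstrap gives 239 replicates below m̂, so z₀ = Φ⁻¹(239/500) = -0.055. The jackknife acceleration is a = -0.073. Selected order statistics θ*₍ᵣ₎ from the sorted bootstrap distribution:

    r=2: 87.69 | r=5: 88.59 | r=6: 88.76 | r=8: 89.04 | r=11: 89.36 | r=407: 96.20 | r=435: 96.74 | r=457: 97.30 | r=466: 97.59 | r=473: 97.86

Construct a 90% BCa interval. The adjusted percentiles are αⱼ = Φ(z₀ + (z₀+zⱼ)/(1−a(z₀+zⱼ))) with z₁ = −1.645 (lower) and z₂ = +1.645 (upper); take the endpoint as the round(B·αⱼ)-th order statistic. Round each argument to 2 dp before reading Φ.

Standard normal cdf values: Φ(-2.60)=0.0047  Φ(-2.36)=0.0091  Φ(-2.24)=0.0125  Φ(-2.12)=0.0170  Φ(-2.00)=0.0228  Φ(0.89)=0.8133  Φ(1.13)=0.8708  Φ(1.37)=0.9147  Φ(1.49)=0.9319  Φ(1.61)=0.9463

Lower: z₀ + z₁ = -0.055 + (-1.645) = -1.700; 1 − a(z₀+z₁) = 1 − (-0.073)(-1.700) = 0.8759; argument = -0.055 + (-1.700)/0.8759 = -1.9959 → -2.00.
α₁ = Φ(-2.00) = 0.0228; rank = round(500 × 0.0228) = 11; θ*₍11₎ = 89.36.
Upper: z₀ + z₂ = 1.590; 1 − a(z₀+z₂) = 1.1161; argument = 1.3696 → 1.37; α₂ = 0.9147; rank = 457; θ*₍457₎ = 97.30.

(89.36, 97.30)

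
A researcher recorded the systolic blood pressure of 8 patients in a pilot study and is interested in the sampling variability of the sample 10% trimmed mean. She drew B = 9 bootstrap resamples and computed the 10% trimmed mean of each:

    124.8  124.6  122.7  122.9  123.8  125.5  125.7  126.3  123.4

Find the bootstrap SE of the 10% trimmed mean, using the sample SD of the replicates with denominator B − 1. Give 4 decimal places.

SE* = 1.2850

Bootstrap SE is the standard deviation of the 9 replicate 10% trimmed means.
Mean of replicates: (124.8 + 124.6 + 122.7 + 122.9 + 123.8 + 125.5 + 125.7 + 126.3 + 123.4) / 9 = 1119.70000 / 9 = 124.41111
Sum of squared deviations: (+0.38889)² + (+0.18889)² + (−1.71111)² + (−1.51111)² + (−0.61111)² + (+1.08889)² + (+1.28889)² + (+1.88889)² + (−1.01111)² = 13.20889
Variance = 13.20889 / 8 = 1.65111
SE* = √1.65111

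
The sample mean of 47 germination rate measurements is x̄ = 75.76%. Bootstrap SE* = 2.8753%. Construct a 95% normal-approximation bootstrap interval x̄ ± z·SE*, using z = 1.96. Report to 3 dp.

Margin = 1.96 × 2.8753 = 5.6356
Interval: 75.76 ± 5.6356

(70.124, 81.396)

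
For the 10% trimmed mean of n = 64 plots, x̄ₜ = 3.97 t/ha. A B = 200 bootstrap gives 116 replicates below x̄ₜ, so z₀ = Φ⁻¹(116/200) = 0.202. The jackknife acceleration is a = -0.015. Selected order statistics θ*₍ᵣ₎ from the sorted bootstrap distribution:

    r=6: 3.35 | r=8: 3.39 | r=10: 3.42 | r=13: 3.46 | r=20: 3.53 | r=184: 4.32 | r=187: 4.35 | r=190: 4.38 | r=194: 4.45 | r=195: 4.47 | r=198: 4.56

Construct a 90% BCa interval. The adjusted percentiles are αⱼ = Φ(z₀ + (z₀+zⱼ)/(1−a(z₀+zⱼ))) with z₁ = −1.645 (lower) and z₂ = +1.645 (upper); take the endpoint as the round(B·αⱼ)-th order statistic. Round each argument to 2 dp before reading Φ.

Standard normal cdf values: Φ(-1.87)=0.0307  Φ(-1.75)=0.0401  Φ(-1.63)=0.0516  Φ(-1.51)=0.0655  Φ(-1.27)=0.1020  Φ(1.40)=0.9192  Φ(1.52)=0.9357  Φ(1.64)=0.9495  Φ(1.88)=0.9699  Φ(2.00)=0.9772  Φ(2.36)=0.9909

(3.53, 4.47)

Lower: z₀ + z₁ = 0.202 + (-1.645) = -1.443; 1 − a(z₀+z₁) = 1 − (-0.015)(-1.443) = 0.9784; argument = 0.202 + (-1.443)/0.9784 = -1.2729 → -1.27.
α₁ = Φ(-1.27) = 0.1020; rank = round(200 × 0.1020) = 20; θ*₍20₎ = 3.53.
Upper: z₀ + z₂ = 1.847; 1 − a(z₀+z₂) = 1.0277; argument = 1.9992 → 2.00; α₂ = 0.9772; rank = 195; θ*₍195₎ = 4.47.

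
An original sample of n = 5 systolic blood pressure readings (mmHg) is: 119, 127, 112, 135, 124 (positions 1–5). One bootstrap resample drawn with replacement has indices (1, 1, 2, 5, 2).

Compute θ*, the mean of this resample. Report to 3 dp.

θ* = 123.200

Resample values: 119, 119, 127, 124, 127.
Mean = (119 + 119 + 127 + 124 + 127) / 5 = 616.0 / 5 = 123.200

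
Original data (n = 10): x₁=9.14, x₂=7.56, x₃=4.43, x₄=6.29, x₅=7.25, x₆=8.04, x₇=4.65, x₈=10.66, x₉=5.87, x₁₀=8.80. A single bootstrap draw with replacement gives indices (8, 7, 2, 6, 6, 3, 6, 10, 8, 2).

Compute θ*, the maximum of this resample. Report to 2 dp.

θ* = 10.66

Resample values: 10.66, 4.65, 7.56, 8.04, 8.04, 4.43, 8.04, 8.80, 10.66, 7.56.
Maximum = 10.66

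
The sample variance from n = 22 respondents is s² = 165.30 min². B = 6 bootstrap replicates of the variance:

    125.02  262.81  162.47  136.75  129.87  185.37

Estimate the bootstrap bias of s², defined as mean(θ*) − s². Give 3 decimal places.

bias = +1.748

mean(θ*) = (125.02 + 262.81 + 162.47 + 136.75 + 129.87 + 185.37) / 6 = 167.0483
bias = 167.0483 − 165.30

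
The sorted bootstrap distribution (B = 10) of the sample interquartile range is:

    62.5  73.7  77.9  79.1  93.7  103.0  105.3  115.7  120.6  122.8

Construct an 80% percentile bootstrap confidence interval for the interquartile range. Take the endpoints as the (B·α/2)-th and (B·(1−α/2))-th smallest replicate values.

(62.5, 120.6)

α = 0.20; lower rank = 10 × 0.100 = 1; upper rank = 10 × 0.900 = 9.
The 1st smallest replicate is 62.5; the 9th is 120.6.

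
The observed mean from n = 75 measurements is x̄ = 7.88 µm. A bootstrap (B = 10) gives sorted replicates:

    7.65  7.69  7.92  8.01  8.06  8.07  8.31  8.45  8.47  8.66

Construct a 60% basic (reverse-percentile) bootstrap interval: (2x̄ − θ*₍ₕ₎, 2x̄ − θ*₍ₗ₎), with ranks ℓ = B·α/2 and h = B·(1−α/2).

(7.31, 8.07)

Percentile endpoints at ranks 2 and 8: θ*₍2₎ = 7.69, θ*₍8₎ = 8.45.
Basic interval reflects these around x̄:
  lower = 2 × 7.88 − 8.45 = 7.31
  upper = 2 × 7.88 − 7.69 = 8.07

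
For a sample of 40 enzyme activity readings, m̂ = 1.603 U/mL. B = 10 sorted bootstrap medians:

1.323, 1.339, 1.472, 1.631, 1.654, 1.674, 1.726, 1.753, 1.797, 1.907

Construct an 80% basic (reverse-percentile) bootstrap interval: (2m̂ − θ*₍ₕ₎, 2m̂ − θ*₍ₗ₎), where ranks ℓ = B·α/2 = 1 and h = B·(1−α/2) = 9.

(1.409, 1.883)

Percentile endpoints at ranks 1 and 9: θ*₍1₎ = 1.323, θ*₍9₎ = 1.797.
Basic interval reflects these around m̂:
  lower = 2 × 1.603 − 1.797 = 1.409
  upper = 2 × 1.603 − 1.323 = 1.883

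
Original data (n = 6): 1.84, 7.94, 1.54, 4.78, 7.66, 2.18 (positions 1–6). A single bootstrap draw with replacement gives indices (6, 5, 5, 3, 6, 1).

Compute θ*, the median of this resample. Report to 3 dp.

θ* = 2.180

Resample values: 2.18, 7.66, 7.66, 1.54, 2.18, 1.84.
Sorted: 1.54, 1.84, 2.18, 2.18, 7.66, 7.66
Median = average of the two middle values = 2.180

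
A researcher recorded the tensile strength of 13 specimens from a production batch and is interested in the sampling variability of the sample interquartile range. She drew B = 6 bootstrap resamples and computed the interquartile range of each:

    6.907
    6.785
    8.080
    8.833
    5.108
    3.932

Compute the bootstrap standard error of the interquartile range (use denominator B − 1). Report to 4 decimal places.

SE* = 1.8248

Bootstrap SE is the standard deviation of the 6 replicate interquartile ranges.
Mean of replicates: (6.907 + 6.785 + 8.080 + 8.833 + 5.108 + 3.932) / 6 = 39.64500 / 6 = 6.60750
Sum of squared deviations: (+0.29950)² + (+0.17750)² + (+1.47250)² + (+2.22550)² + (−1.49950)² + (−2.67550)² = 16.64911
Variance = 16.64911 / 5 = 3.32982
SE* = √3.32982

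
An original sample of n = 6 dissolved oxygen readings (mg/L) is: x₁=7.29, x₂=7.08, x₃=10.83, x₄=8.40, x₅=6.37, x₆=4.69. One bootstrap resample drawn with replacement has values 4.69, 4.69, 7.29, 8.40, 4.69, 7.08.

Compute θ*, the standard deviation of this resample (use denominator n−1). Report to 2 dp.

Mean = 6.1400; sum of squared deviations = 13.6212
s² = 13.6212 / 5 = 2.7242
s = √2.7242 = 1.65

θ* = 1.65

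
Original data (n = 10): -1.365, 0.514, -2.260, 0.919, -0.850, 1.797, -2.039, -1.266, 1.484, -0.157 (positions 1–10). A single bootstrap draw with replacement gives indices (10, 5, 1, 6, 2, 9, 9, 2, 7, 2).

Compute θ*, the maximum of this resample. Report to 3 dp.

θ* = 1.797

Resample values: -0.157, -0.850, -1.365, 1.797, 0.514, 1.484, 1.484, 0.514, -2.039, 0.514.
Maximum = 1.797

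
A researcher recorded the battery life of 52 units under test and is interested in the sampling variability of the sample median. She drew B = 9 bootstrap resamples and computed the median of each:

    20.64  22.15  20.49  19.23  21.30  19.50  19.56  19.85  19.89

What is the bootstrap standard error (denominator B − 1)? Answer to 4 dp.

SE* = 0.9537

Bootstrap SE is the standard deviation of the 9 replicate medians.
Mean of replicates: (20.64 + 22.15 + 20.49 + 19.23 + 21.30 + 19.50 + 19.56 + 19.85 + 19.89) / 9 = 182.61000 / 9 = 20.29000
Sum of squared deviations: (+0.35000)² + (+1.86000)² + (+0.20000)² + (−1.06000)² + (+1.01000)² + (−0.79000)² + (−0.73000)² + (−0.44000)² + (−0.40000)² = 7.27640
Variance = 7.27640 / 8 = 0.90955
SE* = √0.90955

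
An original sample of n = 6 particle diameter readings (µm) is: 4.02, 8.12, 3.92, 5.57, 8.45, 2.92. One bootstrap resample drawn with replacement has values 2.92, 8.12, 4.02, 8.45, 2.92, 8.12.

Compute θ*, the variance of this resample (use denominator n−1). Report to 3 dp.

θ* = 7.507

Mean = 5.7583; sum of squared deviations = 37.5341
s² = 37.5341 / 5 = 7.5068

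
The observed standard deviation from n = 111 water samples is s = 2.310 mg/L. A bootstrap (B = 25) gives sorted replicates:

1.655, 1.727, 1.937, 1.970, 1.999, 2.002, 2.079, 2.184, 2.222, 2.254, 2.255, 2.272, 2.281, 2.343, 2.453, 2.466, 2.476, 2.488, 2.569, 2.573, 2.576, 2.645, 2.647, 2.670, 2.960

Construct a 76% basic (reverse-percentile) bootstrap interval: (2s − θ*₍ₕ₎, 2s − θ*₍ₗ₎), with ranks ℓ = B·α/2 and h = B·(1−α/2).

(1.975, 2.683)

Percentile endpoints at ranks 3 and 22: θ*₍3₎ = 1.937, θ*₍22₎ = 2.645.
Basic interval reflects these around s:
  lower = 2 × 2.310 − 2.645 = 1.975
  upper = 2 × 2.310 − 1.937 = 2.683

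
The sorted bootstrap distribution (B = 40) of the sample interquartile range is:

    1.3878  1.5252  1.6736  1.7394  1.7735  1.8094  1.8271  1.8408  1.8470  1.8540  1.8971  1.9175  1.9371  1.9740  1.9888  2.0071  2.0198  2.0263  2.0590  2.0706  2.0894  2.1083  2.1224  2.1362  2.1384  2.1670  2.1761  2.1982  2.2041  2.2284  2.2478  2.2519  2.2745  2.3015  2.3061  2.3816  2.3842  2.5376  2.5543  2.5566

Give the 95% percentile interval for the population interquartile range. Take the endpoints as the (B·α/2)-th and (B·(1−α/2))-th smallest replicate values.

(1.3878, 2.5543)

α = 0.05; lower rank = 40 × 0.025 = 1; upper rank = 40 × 0.975 = 39.
The 1st smallest replicate is 1.3878; the 39th is 2.5543.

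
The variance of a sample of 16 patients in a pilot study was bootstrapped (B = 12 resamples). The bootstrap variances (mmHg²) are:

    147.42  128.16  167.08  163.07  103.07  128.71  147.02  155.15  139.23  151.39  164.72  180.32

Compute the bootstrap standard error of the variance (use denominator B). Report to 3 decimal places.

Bootstrap SE is the standard deviation of the 12 replicate variances.
Mean of replicates: (147.42 + 128.16 + 167.08 + 163.07 + 103.07 + 128.71 + 147.02 + 155.15 + 139.23 + 151.39 + 164.72 + 180.32) / 12 = 1775.3400 / 12 = 147.9450
Sum of squared deviations: (−0.5250)² + (−19.7850)² + (+19.1350)² + (+15.1250)² + (−44.8750)² + (−19.2350)² + (−0.9250)² + (+7.2050)² + (−8.7150)² + (+3.4450)² + (+16.7750)² + (+32.3750)² = 4840.5147
Variance = 4840.5147 / 12 = 403.3762
SE* = √403.3762

SE* = 20.084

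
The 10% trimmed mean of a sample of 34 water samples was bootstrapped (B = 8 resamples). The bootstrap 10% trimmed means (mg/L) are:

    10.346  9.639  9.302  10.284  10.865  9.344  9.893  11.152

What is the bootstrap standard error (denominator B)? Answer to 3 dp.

SE* = 0.637

Bootstrap SE is the standard deviation of the 8 replicate 10% trimmed means.
Mean of replicates: (10.346 + 9.639 + 9.302 + 10.284 + 10.865 + 9.344 + 9.893 + 11.152) / 8 = 80.8250 / 8 = 10.1031
Sum of squared deviations: (+0.2429)² + (−0.4641)² + (−0.8011)² + (+0.1809)² + (+0.7619)² + (−0.7591)² + (−0.2101)² + (+1.0489)² = 3.2499
Variance = 3.2499 / 8 = 0.4062
SE* = √0.4062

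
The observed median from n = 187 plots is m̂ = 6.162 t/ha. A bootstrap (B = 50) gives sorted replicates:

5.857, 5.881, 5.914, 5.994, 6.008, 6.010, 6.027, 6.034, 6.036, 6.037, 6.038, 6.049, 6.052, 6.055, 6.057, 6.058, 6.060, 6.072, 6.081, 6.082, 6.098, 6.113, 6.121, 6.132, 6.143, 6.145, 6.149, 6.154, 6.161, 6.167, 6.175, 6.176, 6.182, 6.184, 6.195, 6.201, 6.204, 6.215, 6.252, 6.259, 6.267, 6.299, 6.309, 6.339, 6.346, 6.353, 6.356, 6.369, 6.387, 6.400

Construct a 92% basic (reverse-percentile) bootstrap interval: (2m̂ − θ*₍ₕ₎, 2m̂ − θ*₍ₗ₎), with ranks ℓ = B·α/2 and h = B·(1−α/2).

(5.955, 6.443)

Percentile endpoints at ranks 2 and 48: θ*₍2₎ = 5.881, θ*₍48₎ = 6.369.
Basic interval reflects these around m̂:
  lower = 2 × 6.162 − 6.369 = 5.955
  upper = 2 × 6.162 − 5.881 = 6.443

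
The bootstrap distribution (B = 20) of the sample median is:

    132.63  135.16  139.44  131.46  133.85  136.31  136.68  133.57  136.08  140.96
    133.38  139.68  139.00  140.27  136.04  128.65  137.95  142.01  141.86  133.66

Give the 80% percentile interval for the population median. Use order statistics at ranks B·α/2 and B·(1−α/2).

(131.46, 140.96)

Sorted replicates: 128.65, 131.46, 132.63, 133.38, 133.57, 133.66, 133.85, 135.16, 136.04, 136.08, 136.31, 136.68, 137.95, 139.00, 139.44, 139.68, 140.27, 140.96, 141.86, 142.01
α = 0.20; lower rank = 20 × 0.100 = 2; upper rank = 20 × 0.900 = 18.
The 2nd smallest replicate is 131.46; the 18th is 140.96.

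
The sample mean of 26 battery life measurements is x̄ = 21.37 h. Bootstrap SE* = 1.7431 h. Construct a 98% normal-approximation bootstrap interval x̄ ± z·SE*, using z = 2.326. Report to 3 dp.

(17.316, 25.424)

Margin = 2.326 × 1.7431 = 4.0545
Interval: 21.37 ± 4.0545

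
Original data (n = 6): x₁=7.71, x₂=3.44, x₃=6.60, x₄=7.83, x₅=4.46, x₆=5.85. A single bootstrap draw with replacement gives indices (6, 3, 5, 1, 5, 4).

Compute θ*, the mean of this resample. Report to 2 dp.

θ* = 6.15

Resample values: 5.85, 6.60, 4.46, 7.71, 4.46, 7.83.
Mean = (5.85 + 6.60 + 4.46 + 7.71 + 4.46 + 7.83) / 6 = 36.910 / 6 = 6.15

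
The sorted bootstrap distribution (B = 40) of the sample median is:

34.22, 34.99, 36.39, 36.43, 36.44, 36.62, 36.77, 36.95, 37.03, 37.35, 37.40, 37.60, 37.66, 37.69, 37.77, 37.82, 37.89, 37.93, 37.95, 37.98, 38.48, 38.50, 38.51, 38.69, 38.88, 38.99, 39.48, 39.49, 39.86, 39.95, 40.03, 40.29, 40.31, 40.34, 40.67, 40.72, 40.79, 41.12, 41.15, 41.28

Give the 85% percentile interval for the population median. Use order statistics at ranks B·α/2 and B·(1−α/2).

α = 0.15; lower rank = 40 × 0.075 = 3; upper rank = 40 × 0.925 = 37.
The 3rd smallest replicate is 36.39; the 37th is 40.79.

(36.39, 40.79)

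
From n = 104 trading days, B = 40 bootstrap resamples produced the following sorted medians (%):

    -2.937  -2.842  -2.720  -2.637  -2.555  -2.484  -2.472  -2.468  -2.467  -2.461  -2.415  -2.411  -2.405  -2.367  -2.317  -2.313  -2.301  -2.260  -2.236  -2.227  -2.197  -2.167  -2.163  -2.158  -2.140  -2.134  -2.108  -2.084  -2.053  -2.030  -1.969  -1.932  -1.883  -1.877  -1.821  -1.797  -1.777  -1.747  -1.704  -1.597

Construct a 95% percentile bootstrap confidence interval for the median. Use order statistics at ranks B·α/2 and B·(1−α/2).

α = 0.05; lower rank = 40 × 0.025 = 1; upper rank = 40 × 0.975 = 39.
The 1st smallest replicate is -2.937; the 39th is -1.704.

(-2.937, -1.704)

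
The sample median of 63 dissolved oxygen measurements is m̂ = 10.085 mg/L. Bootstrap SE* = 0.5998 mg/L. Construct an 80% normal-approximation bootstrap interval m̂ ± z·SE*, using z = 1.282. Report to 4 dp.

(9.3161, 10.8539)

Margin = 1.282 × 0.5998 = 0.76894
Interval: 10.085 ± 0.76894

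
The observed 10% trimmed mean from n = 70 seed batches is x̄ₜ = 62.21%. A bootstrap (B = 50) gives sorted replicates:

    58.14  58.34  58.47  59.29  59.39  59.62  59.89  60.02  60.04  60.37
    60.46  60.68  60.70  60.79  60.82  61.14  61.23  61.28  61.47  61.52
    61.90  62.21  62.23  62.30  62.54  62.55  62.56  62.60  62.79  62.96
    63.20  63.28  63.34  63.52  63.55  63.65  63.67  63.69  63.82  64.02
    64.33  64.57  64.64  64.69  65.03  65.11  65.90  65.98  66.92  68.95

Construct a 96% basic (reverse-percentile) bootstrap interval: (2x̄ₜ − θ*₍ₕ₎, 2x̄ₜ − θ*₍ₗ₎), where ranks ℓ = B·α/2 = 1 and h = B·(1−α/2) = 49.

Percentile endpoints at ranks 1 and 49: θ*₍1₎ = 58.14, θ*₍49₎ = 66.92.
Basic interval reflects these around x̄ₜ:
  lower = 2 × 62.21 − 66.92 = 57.50
  upper = 2 × 62.21 − 58.14 = 66.28

(57.50, 66.28)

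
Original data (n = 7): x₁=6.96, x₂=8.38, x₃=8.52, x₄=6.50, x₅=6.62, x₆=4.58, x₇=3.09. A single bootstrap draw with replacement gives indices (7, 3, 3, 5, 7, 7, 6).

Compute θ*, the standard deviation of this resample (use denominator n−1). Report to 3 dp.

Resample values: 3.09, 8.52, 8.52, 6.62, 3.09, 3.09, 4.58.
Mean = 5.3586; sum of squared deviations = 37.6259
s² = 37.6259 / 6 = 6.2710
s = √6.2710 = 2.504

θ* = 2.504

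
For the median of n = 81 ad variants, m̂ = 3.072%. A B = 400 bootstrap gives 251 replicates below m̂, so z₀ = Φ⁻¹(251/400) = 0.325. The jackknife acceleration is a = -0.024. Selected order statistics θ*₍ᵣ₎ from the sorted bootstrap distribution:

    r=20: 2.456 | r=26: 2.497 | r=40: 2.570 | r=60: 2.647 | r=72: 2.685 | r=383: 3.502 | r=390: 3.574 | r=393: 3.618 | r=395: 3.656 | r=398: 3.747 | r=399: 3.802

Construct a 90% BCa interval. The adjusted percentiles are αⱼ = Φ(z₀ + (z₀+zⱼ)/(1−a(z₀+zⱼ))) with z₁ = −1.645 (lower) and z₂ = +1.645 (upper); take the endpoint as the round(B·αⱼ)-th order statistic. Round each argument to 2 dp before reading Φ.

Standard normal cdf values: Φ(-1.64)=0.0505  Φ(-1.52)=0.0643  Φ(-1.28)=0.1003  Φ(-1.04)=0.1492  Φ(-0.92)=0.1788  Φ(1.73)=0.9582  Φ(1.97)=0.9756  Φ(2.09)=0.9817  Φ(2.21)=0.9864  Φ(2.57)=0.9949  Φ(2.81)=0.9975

Lower: z₀ + z₁ = 0.325 + (-1.645) = -1.320; 1 − a(z₀+z₁) = 1 − (-0.024)(-1.320) = 0.9683; argument = 0.325 + (-1.320)/0.9683 = -1.0382 → -1.04.
α₁ = Φ(-1.04) = 0.1492; rank = round(400 × 0.1492) = 60; θ*₍60₎ = 2.647.
Upper: z₀ + z₂ = 1.970; 1 − a(z₀+z₂) = 1.0473; argument = 2.2061 → 2.21; α₂ = 0.9864; rank = 395; θ*₍395₎ = 3.656.

(2.647, 3.656)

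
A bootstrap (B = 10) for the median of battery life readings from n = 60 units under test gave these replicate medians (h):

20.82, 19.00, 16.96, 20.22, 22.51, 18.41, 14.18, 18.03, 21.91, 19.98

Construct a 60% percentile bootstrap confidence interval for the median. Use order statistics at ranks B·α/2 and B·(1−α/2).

(16.96, 20.82)

Sorted replicates: 14.18, 16.96, 18.03, 18.41, 19.00, 19.98, 20.22, 20.82, 21.91, 22.51
α = 0.40; lower rank = 10 × 0.200 = 2; upper rank = 10 × 0.800 = 8.
The 2nd smallest replicate is 16.96; the 8th is 20.82.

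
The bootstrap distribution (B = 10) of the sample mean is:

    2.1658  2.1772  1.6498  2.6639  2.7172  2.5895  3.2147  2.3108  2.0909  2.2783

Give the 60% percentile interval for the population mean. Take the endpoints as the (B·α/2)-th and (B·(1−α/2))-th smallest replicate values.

(2.0909, 2.6639)

Sorted replicates: 1.6498, 2.0909, 2.1658, 2.1772, 2.2783, 2.3108, 2.5895, 2.6639, 2.7172, 3.2147
α = 0.40; lower rank = 10 × 0.200 = 2; upper rank = 10 × 0.800 = 8.
The 2nd smallest replicate is 2.0909; the 8th is 2.6639.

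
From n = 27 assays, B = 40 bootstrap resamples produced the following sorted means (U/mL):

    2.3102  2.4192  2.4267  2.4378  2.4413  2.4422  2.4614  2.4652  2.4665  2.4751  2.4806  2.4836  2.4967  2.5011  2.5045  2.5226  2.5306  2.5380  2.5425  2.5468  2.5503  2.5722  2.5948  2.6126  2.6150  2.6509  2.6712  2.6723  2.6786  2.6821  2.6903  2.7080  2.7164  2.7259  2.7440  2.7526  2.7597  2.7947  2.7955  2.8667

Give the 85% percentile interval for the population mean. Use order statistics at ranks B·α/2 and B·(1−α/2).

α = 0.15; lower rank = 40 × 0.075 = 3; upper rank = 40 × 0.925 = 37.
The 3rd smallest replicate is 2.4267; the 37th is 2.7597.

(2.4267, 2.7597)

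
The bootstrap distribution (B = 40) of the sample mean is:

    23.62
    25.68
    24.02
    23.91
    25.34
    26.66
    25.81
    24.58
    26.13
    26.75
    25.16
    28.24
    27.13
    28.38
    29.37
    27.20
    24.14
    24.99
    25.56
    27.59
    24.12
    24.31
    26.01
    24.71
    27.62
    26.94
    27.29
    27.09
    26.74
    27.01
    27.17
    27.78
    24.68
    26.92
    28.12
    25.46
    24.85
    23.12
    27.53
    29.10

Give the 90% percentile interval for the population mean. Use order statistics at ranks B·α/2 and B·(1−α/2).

(23.62, 28.38)

Sorted replicates: 23.12, 23.62, 23.91, 24.02, 24.12, 24.14, 24.31, 24.58, 24.68, 24.71, 24.85, 24.99, 25.16, 25.34, 25.46, 25.56, 25.68, 25.81, 26.01, 26.13, 26.66, 26.74, 26.75, 26.92, 26.94, 27.01, 27.09, 27.13, 27.17, 27.20, 27.29, 27.53, 27.59, 27.62, 27.78, 28.12, 28.24, 28.38, 29.10, 29.37
α = 0.10; lower rank = 40 × 0.050 = 2; upper rank = 40 × 0.950 = 38.
The 2nd smallest replicate is 23.62; the 38th is 28.38.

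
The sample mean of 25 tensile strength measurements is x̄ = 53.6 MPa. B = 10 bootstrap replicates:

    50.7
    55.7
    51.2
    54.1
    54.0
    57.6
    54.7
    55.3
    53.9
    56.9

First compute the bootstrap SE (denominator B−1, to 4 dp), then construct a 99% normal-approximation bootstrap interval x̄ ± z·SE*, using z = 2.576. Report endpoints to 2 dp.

Mean of replicates = 54.4100; sum of squared deviations = 43.5090; SE* = √(43.5090/9) = 2.1987
Margin = 2.576 × 2.1987 = 5.664
Interval: 53.6 ± 5.664

(47.94, 59.26)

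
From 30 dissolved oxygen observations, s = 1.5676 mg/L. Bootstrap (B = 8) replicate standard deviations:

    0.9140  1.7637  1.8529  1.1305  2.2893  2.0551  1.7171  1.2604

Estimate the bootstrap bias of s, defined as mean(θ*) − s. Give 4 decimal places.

mean(θ*) = (0.9140 + 1.7637 + 1.8529 + 1.1305 + 2.2893 + 2.0551 + 1.7171 + 1.2604) / 8 = 1.62288
bias = 1.62288 − 1.5676

bias = +0.0553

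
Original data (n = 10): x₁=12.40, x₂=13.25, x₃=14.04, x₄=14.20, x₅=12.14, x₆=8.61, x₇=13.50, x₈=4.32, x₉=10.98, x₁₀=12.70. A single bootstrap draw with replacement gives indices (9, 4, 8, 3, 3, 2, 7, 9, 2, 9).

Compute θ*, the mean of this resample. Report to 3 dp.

θ* = 11.954

Resample values: 10.98, 14.20, 4.32, 14.04, 14.04, 13.25, 13.50, 10.98, 13.25, 10.98.
Mean = (10.98 + 14.20 + 4.32 + 14.04 + 14.04 + 13.25 + 13.50 + 10.98 + 13.25 + 10.98) / 10 = 119.540 / 10 = 11.954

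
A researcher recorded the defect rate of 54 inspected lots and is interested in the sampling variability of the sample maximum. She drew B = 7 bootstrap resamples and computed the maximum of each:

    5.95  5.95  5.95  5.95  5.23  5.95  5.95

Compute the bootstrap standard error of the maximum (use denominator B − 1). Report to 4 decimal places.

SE* = 0.2721

Bootstrap SE is the standard deviation of the 7 replicate maximums.
Mean of replicates: (5.95 + 5.95 + 5.95 + 5.95 + 5.23 + 5.95 + 5.95) / 7 = 40.93000 / 7 = 5.84714
Sum of squared deviations: (+0.10286)² + (+0.10286)² + (+0.10286)² + (+0.10286)² + (−0.61714)² + (+0.10286)² + (+0.10286)² = 0.44434
Variance = 0.44434 / 6 = 0.07406
SE* = √0.07406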